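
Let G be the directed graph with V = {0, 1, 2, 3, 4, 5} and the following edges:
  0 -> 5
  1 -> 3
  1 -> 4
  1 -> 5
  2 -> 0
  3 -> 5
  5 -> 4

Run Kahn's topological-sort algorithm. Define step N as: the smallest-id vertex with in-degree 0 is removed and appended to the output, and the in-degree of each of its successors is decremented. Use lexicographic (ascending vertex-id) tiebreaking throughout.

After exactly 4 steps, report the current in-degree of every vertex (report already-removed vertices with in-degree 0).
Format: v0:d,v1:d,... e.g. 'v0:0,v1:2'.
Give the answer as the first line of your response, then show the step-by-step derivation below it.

v0:0,v1:0,v2:0,v3:0,v4:1,v5:0

step 1: output 1; order=[1]; indeg=(1,0,0,0,1,2)
step 2: output 2; order=[1,2]; indeg=(0,0,0,0,1,2)
step 3: output 0; order=[1,2,0]; indeg=(0,0,0,0,1,1)
step 4: output 3; order=[1,2,0,3]; indeg=(0,0,0,0,1,0)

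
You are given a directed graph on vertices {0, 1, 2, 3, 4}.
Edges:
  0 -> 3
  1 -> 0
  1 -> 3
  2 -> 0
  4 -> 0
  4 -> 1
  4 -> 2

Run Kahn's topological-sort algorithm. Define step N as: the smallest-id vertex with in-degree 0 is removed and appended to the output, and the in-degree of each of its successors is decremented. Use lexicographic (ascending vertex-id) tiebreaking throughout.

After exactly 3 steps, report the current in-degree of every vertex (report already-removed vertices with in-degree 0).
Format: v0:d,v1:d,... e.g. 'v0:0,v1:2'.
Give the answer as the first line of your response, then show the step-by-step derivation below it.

v0:0,v1:0,v2:0,v3:1,v4:0

step 1: output 4; order=[4]; indeg=(2,0,0,2,0)
step 2: output 1; order=[4,1]; indeg=(1,0,0,1,0)
step 3: output 2; order=[4,1,2]; indeg=(0,0,0,1,0)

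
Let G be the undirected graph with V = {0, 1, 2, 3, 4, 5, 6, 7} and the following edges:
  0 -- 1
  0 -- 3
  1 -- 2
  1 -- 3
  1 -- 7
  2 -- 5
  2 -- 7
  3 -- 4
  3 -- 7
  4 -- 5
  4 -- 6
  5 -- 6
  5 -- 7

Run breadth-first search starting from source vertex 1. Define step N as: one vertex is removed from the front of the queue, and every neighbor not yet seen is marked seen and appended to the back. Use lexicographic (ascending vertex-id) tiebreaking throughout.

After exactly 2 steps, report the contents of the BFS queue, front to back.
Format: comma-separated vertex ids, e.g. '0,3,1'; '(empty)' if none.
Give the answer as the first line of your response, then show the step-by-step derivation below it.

2,3,7

step 1: dequeue 1; queue=[0,2,3,7]; order=1
step 2: dequeue 0; queue=[2,3,7]; order=1,0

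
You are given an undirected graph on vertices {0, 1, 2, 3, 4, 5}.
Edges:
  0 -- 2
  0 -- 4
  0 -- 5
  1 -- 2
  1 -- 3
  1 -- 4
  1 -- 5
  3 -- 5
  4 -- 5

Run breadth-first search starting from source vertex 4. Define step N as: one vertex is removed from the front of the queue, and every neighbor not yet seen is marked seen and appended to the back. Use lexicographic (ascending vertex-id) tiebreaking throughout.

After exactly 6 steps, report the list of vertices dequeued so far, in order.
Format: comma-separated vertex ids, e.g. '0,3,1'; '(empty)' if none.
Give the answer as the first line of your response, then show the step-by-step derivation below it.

4,0,1,5,2,3

step 1: dequeue 4; queue=[0,1,5]; order=4
step 2: dequeue 0; queue=[1,5,2]; order=4,0
step 3: dequeue 1; queue=[5,2,3]; order=4,0,1
step 4: dequeue 5; queue=[2,3]; order=4,0,1,5
step 5: dequeue 2; queue=[3]; order=4,0,1,5,2
step 6: dequeue 3; queue=[(empty)]; order=4,0,1,5,2,3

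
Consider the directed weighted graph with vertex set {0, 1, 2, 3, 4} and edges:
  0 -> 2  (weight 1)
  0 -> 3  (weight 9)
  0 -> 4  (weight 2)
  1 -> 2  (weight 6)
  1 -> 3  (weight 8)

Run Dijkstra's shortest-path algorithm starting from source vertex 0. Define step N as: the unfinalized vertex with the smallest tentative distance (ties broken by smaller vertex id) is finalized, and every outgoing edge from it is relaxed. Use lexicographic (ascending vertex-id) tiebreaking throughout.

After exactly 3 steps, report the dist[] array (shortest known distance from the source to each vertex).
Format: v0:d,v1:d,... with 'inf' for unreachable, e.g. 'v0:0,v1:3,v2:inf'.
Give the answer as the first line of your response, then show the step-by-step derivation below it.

v0:0,v1:inf,v2:1,v3:9,v4:2

step 1: dist = v0:0,v1:inf,v2:1,v3:9,v4:2
step 2: dist = v0:0,v1:inf,v2:1,v3:9,v4:2
step 3: dist = v0:0,v1:inf,v2:1,v3:9,v4:2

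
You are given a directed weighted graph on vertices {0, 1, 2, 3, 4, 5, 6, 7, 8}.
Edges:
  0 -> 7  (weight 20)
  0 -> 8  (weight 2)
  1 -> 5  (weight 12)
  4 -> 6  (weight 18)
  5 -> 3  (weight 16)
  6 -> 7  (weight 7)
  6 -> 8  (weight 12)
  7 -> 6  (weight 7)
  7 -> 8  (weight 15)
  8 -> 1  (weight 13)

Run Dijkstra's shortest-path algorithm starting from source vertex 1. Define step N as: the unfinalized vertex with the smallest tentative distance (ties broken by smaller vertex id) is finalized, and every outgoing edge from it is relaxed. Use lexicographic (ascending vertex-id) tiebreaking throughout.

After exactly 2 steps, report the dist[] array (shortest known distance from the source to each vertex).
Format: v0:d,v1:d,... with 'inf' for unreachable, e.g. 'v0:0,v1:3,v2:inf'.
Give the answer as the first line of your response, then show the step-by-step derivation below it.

v0:inf,v1:0,v2:inf,v3:28,v4:inf,v5:12,v6:inf,v7:inf,v8:inf

step 1: dist = v0:inf,v1:0,v2:inf,v3:inf,v4:inf,v5:12,v6:inf,v7:inf,v8:inf
step 2: dist = v0:inf,v1:0,v2:inf,v3:28,v4:inf,v5:12,v6:inf,v7:inf,v8:inf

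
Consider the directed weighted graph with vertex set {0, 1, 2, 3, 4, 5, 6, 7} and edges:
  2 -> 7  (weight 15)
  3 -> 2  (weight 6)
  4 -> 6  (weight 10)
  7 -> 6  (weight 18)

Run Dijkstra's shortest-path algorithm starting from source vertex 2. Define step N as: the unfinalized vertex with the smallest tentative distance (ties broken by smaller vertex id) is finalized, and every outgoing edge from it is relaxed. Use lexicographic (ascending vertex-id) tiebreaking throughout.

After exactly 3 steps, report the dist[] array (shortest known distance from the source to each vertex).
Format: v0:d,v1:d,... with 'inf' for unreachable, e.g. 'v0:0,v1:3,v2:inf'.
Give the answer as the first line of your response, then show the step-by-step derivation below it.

v0:inf,v1:inf,v2:0,v3:inf,v4:inf,v5:inf,v6:33,v7:15

step 1: dist = v0:inf,v1:inf,v2:0,v3:inf,v4:inf,v5:inf,v6:inf,v7:15
step 2: dist = v0:inf,v1:inf,v2:0,v3:inf,v4:inf,v5:inf,v6:33,v7:15
step 3: dist = v0:inf,v1:inf,v2:0,v3:inf,v4:inf,v5:inf,v6:33,v7:15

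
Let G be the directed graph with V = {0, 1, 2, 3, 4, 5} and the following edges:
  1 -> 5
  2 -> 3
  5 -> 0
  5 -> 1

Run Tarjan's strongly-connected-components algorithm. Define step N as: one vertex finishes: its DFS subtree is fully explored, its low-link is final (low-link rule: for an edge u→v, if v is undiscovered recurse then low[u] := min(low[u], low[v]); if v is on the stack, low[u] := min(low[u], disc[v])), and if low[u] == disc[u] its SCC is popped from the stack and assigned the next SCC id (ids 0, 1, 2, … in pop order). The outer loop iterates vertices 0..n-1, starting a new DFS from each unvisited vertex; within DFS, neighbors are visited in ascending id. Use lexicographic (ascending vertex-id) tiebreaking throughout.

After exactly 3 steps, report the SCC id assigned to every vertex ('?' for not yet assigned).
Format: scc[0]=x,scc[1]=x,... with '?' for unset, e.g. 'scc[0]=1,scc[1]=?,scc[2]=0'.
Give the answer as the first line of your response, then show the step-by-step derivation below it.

scc[0]=0,scc[1]=1,scc[2]=?,scc[3]=?,scc[4]=?,scc[5]=1

step 1: low=(low[0]=0,low[1]=?,low[2]=?,low[3]=?,low[4]=?,low[5]=?); scc=(scc[0]=0,scc[1]=?,scc[2]=?,scc[3]=?,scc[4]=?,scc[5]=?)
step 2: low=(low[0]=0,low[1]=1,low[2]=?,low[3]=?,low[4]=?,low[5]=1); scc=(scc[0]=0,scc[1]=?,scc[2]=?,scc[3]=?,scc[4]=?,scc[5]=?)
step 3: low=(low[0]=0,low[1]=1,low[2]=?,low[3]=?,low[4]=?,low[5]=1); scc=(scc[0]=0,scc[1]=1,scc[2]=?,scc[3]=?,scc[4]=?,scc[5]=1)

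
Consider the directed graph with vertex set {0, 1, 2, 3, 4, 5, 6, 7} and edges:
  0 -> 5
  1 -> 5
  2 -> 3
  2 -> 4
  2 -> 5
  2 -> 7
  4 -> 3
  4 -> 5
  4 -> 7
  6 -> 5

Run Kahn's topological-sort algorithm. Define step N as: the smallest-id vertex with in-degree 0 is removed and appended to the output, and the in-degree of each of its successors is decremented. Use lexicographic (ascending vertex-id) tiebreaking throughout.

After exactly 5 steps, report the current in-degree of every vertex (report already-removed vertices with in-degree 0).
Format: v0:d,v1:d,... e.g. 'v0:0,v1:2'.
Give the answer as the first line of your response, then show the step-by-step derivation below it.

v0:0,v1:0,v2:0,v3:0,v4:0,v5:1,v6:0,v7:0

step 1: output 0; order=[0]; indeg=(0,0,0,2,1,4,0,2)
step 2: output 1; order=[0,1]; indeg=(0,0,0,2,1,3,0,2)
step 3: output 2; order=[0,1,2]; indeg=(0,0,0,1,0,2,0,1)
step 4: output 4; order=[0,1,2,4]; indeg=(0,0,0,0,0,1,0,0)
step 5: output 3; order=[0,1,2,4,3]; indeg=(0,0,0,0,0,1,0,0)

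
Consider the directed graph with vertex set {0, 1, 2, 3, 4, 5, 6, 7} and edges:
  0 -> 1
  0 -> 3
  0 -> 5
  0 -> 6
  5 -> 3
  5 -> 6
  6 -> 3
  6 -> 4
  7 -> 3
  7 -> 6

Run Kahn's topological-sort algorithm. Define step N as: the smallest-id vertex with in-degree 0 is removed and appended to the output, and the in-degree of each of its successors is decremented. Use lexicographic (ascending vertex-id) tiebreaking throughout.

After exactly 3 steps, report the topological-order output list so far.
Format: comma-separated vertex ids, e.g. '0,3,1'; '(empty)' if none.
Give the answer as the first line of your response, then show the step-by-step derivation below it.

0,1,2

step 1: output 0; order=[0]; indeg=(0,0,0,3,1,0,2,0)
step 2: output 1; order=[0,1]; indeg=(0,0,0,3,1,0,2,0)
step 3: output 2; order=[0,1,2]; indeg=(0,0,0,3,1,0,2,0)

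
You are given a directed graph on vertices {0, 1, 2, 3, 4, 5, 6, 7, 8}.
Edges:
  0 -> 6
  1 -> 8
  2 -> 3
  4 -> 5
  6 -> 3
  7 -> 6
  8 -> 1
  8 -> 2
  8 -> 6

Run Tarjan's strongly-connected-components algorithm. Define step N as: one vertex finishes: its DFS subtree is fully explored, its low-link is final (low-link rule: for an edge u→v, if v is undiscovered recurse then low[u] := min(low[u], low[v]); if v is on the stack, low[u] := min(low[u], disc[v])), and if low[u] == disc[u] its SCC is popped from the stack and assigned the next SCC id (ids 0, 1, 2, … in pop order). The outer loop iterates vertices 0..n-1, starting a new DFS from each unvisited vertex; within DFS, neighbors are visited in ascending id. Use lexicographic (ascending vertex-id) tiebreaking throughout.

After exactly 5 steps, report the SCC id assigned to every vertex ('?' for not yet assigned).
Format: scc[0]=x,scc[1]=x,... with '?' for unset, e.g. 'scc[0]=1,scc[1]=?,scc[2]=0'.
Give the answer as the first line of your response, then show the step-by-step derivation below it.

scc[0]=2,scc[1]=?,scc[2]=3,scc[3]=0,scc[4]=?,scc[5]=?,scc[6]=1,scc[7]=?,scc[8]=?

step 1: low=(low[0]=0,low[1]=?,low[2]=?,low[3]=2,low[4]=?,low[5]=?,low[6]=1,low[7]=?,low[8]=?); scc=(scc[0]=?,scc[1]=?,scc[2]=?,scc[3]=0,scc[4]=?,scc[5]=?,scc[6]=?,scc[7]=?,scc[8]=?)
step 2: low=(low[0]=0,low[1]=?,low[2]=?,low[3]=2,low[4]=?,low[5]=?,low[6]=1,low[7]=?,low[8]=?); scc=(scc[0]=?,scc[1]=?,scc[2]=?,scc[3]=0,scc[4]=?,scc[5]=?,scc[6]=1,scc[7]=?,scc[8]=?)
step 3: low=(low[0]=0,low[1]=?,low[2]=?,low[3]=2,low[4]=?,low[5]=?,low[6]=1,low[7]=?,low[8]=?); scc=(scc[0]=2,scc[1]=?,scc[2]=?,scc[3]=0,scc[4]=?,scc[5]=?,scc[6]=1,scc[7]=?,scc[8]=?)
step 4: low=(low[0]=0,low[1]=3,low[2]=5,low[3]=2,low[4]=?,low[5]=?,low[6]=1,low[7]=?,low[8]=3); scc=(scc[0]=2,scc[1]=?,scc[2]=3,scc[3]=0,scc[4]=?,scc[5]=?,scc[6]=1,scc[7]=?,scc[8]=?)
step 5: low=(low[0]=0,low[1]=3,low[2]=5,low[3]=2,low[4]=?,low[5]=?,low[6]=1,low[7]=?,low[8]=3); scc=(scc[0]=2,scc[1]=?,scc[2]=3,scc[3]=0,scc[4]=?,scc[5]=?,scc[6]=1,scc[7]=?,scc[8]=?)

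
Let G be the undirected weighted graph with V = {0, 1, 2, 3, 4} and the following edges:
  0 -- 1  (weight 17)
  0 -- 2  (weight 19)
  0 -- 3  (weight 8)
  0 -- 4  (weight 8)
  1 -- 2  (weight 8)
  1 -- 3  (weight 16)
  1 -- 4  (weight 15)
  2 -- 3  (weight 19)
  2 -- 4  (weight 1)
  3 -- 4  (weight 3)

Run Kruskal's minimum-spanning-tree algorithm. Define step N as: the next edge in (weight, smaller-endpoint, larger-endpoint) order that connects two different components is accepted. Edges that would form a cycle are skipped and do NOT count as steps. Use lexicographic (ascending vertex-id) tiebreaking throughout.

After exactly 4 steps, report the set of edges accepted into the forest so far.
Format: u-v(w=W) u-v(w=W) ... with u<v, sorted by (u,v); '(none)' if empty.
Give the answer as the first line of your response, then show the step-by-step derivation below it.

0-3(w=8) 1-2(w=8) 2-4(w=1) 3-4(w=3)

step 1: add edge 2-4 (w=1); MST = {2-4(w=1)}
step 2: add edge 3-4 (w=3); MST = {2-4(w=1) 3-4(w=3)}
step 3: add edge 0-3 (w=8); MST = {0-3(w=8) 2-4(w=1) 3-4(w=3)}
step 4: add edge 1-2 (w=8); MST = {0-3(w=8) 1-2(w=8) 2-4(w=1) 3-4(w=3)}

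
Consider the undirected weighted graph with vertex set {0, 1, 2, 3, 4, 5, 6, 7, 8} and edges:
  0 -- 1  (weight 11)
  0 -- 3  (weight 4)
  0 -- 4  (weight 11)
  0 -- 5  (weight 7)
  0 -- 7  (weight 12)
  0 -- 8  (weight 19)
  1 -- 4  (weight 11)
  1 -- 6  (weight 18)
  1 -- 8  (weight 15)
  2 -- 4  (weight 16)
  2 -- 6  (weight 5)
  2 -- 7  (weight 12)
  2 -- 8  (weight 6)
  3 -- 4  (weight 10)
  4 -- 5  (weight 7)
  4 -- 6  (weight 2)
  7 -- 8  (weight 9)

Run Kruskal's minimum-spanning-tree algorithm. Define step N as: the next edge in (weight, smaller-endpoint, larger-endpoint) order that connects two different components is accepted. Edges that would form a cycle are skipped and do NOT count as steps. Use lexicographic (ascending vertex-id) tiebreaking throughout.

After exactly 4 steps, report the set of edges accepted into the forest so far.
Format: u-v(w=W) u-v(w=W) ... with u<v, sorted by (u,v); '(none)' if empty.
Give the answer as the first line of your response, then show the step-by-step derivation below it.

0-3(w=4) 2-6(w=5) 2-8(w=6) 4-6(w=2)

step 1: add edge 4-6 (w=2); MST = {4-6(w=2)}
step 2: add edge 0-3 (w=4); MST = {0-3(w=4) 4-6(w=2)}
step 3: add edge 2-6 (w=5); MST = {0-3(w=4) 2-6(w=5) 4-6(w=2)}
step 4: add edge 2-8 (w=6); MST = {0-3(w=4) 2-6(w=5) 2-8(w=6) 4-6(w=2)}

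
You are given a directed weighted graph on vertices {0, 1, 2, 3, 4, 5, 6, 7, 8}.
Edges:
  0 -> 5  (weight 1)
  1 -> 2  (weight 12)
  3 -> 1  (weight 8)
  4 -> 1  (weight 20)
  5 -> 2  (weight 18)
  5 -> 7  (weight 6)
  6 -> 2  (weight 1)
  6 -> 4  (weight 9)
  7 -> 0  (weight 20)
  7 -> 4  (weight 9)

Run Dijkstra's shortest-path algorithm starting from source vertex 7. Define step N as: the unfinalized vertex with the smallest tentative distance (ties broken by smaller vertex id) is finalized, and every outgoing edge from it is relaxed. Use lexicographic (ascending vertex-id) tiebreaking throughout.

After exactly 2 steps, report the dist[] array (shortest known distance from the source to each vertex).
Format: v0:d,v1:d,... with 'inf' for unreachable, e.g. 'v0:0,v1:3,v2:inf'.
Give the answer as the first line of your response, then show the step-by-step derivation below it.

v0:20,v1:29,v2:inf,v3:inf,v4:9,v5:inf,v6:inf,v7:0,v8:inf

step 1: dist = v0:20,v1:inf,v2:inf,v3:inf,v4:9,v5:inf,v6:inf,v7:0,v8:inf
step 2: dist = v0:20,v1:29,v2:inf,v3:inf,v4:9,v5:inf,v6:inf,v7:0,v8:inf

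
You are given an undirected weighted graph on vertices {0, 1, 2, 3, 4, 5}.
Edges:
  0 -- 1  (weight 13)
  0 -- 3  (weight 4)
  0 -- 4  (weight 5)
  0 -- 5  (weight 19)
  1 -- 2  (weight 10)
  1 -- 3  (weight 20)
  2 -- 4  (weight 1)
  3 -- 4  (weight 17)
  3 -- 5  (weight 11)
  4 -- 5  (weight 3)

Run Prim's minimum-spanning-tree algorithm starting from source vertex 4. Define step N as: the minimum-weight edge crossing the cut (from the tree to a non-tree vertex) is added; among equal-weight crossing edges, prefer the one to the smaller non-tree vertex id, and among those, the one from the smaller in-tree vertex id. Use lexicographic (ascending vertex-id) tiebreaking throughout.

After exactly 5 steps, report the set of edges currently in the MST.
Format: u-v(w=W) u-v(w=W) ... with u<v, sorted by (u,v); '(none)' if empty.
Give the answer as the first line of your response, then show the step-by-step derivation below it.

0-3(w=4) 0-4(w=5) 1-2(w=10) 2-4(w=1) 4-5(w=3)

step 1: add edge 2-4 (w=1); MST = {2-4(w=1)}
step 2: add edge 4-5 (w=3); MST = {2-4(w=1) 4-5(w=3)}
step 3: add edge 0-4 (w=5); MST = {0-4(w=5) 2-4(w=1) 4-5(w=3)}
step 4: add edge 0-3 (w=4); MST = {0-3(w=4) 0-4(w=5) 2-4(w=1) 4-5(w=3)}
step 5: add edge 1-2 (w=10); MST = {0-3(w=4) 0-4(w=5) 1-2(w=10) 2-4(w=1) 4-5(w=3)}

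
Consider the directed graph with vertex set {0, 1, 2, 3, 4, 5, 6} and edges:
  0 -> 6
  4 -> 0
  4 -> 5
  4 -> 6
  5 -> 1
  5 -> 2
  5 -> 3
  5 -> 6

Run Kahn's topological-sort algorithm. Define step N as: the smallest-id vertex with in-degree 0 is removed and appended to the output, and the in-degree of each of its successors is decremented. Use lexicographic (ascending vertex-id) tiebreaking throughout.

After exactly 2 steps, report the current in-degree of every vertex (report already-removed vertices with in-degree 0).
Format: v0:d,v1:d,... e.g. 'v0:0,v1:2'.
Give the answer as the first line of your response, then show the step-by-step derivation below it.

v0:0,v1:1,v2:1,v3:1,v4:0,v5:0,v6:1

step 1: output 4; order=[4]; indeg=(0,1,1,1,0,0,2)
step 2: output 0; order=[4,0]; indeg=(0,1,1,1,0,0,1)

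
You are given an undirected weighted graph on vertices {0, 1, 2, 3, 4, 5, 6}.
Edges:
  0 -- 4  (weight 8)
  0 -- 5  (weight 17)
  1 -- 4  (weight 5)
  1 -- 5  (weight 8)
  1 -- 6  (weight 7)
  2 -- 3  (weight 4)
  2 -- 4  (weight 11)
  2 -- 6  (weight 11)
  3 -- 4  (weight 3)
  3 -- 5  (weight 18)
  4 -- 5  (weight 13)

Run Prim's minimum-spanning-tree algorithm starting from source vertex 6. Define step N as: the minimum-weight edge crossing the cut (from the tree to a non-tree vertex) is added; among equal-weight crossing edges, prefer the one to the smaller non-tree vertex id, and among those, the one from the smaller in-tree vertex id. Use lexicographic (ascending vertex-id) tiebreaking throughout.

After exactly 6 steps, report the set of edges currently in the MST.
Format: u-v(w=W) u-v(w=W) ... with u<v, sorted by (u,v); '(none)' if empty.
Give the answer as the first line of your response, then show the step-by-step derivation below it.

0-4(w=8) 1-4(w=5) 1-5(w=8) 1-6(w=7) 2-3(w=4) 3-4(w=3)

step 1: add edge 1-6 (w=7); MST = {1-6(w=7)}
step 2: add edge 1-4 (w=5); MST = {1-4(w=5) 1-6(w=7)}
step 3: add edge 3-4 (w=3); MST = {1-4(w=5) 1-6(w=7) 3-4(w=3)}
step 4: add edge 2-3 (w=4); MST = {1-4(w=5) 1-6(w=7) 2-3(w=4) 3-4(w=3)}
step 5: add edge 0-4 (w=8); MST = {0-4(w=8) 1-4(w=5) 1-6(w=7) 2-3(w=4) 3-4(w=3)}
step 6: add edge 1-5 (w=8); MST = {0-4(w=8) 1-4(w=5) 1-5(w=8) 1-6(w=7) 2-3(w=4) 3-4(w=3)}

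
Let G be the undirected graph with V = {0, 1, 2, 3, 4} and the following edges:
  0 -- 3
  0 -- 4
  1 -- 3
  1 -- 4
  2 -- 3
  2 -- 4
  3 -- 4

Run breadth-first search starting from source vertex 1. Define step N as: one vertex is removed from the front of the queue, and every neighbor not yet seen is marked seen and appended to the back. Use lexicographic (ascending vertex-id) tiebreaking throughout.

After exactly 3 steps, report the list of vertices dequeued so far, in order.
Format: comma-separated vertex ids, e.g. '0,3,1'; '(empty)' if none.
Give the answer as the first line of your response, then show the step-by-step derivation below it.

1,3,4

step 1: dequeue 1; queue=[3,4]; order=1
step 2: dequeue 3; queue=[4,0,2]; order=1,3
step 3: dequeue 4; queue=[0,2]; order=1,3,4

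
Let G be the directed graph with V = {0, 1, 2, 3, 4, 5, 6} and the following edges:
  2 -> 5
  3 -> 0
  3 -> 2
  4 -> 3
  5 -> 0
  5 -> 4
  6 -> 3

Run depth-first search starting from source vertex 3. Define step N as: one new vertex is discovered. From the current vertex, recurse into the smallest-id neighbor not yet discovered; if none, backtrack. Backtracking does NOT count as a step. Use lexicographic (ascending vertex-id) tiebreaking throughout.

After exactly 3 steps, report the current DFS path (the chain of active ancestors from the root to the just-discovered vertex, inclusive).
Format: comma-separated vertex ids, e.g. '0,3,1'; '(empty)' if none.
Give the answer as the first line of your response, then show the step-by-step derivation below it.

3,2

step 1: discover 3; path=3; order=3
step 2: discover 0; path=3>0; order=3,0
step 3: discover 2; path=3>2; order=3,0,2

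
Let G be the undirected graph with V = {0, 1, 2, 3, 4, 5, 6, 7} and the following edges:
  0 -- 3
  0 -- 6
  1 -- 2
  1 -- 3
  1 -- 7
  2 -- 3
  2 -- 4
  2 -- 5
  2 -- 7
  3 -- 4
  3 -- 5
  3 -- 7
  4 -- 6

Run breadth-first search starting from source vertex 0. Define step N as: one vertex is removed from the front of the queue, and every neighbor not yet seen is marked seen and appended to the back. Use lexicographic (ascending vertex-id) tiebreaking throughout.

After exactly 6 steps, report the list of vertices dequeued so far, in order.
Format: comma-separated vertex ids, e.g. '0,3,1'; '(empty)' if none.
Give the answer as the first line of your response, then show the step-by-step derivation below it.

0,3,6,1,2,4

step 1: dequeue 0; queue=[3,6]; order=0
step 2: dequeue 3; queue=[6,1,2,4,5,7]; order=0,3
step 3: dequeue 6; queue=[1,2,4,5,7]; order=0,3,6
step 4: dequeue 1; queue=[2,4,5,7]; order=0,3,6,1
step 5: dequeue 2; queue=[4,5,7]; order=0,3,6,1,2
step 6: dequeue 4; queue=[5,7]; order=0,3,6,1,2,4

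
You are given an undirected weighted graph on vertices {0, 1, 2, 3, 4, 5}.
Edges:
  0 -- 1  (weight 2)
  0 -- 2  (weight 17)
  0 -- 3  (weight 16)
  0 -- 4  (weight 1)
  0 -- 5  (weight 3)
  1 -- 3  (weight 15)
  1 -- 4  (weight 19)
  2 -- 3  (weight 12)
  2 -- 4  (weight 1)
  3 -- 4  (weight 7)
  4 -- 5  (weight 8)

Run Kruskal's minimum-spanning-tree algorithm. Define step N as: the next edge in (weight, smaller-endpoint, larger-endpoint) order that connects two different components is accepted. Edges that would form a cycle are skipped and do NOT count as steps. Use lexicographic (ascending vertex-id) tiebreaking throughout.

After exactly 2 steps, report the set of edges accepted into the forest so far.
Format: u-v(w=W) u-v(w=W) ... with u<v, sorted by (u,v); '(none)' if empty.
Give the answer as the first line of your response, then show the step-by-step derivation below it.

0-4(w=1) 2-4(w=1)

step 1: add edge 0-4 (w=1); MST = {0-4(w=1)}
step 2: add edge 2-4 (w=1); MST = {0-4(w=1) 2-4(w=1)}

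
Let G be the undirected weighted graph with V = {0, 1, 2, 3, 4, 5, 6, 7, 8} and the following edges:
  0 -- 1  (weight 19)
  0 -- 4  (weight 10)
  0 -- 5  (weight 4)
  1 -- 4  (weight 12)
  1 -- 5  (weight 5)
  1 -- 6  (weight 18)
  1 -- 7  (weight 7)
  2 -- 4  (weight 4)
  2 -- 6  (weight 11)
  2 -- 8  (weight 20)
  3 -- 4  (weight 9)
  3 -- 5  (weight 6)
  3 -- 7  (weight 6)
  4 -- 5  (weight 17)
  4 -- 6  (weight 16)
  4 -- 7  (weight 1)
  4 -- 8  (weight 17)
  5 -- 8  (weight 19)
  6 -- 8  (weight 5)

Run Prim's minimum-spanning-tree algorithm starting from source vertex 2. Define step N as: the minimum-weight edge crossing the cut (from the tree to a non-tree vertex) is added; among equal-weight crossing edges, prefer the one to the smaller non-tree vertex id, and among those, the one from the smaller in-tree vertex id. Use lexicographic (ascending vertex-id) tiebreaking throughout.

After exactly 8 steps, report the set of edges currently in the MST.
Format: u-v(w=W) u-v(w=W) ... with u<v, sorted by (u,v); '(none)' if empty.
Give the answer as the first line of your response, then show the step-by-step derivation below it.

0-5(w=4) 1-5(w=5) 2-4(w=4) 2-6(w=11) 3-5(w=6) 3-7(w=6) 4-7(w=1) 6-8(w=5)

step 1: add edge 2-4 (w=4); MST = {2-4(w=4)}
step 2: add edge 4-7 (w=1); MST = {2-4(w=4) 4-7(w=1)}
step 3: add edge 3-7 (w=6); MST = {2-4(w=4) 3-7(w=6) 4-7(w=1)}
step 4: add edge 3-5 (w=6); MST = {2-4(w=4) 3-5(w=6) 3-7(w=6) 4-7(w=1)}
step 5: add edge 0-5 (w=4); MST = {0-5(w=4) 2-4(w=4) 3-5(w=6) 3-7(w=6) 4-7(w=1)}
step 6: add edge 1-5 (w=5); MST = {0-5(w=4) 1-5(w=5) 2-4(w=4) 3-5(w=6) 3-7(w=6) 4-7(w=1)}
step 7: add edge 2-6 (w=11); MST = {0-5(w=4) 1-5(w=5) 2-4(w=4) 2-6(w=11) 3-5(w=6) 3-7(w=6) 4-7(w=1)}
step 8: add edge 6-8 (w=5); MST = {0-5(w=4) 1-5(w=5) 2-4(w=4) 2-6(w=11) 3-5(w=6) 3-7(w=6) 4-7(w=1) 6-8(w=5)}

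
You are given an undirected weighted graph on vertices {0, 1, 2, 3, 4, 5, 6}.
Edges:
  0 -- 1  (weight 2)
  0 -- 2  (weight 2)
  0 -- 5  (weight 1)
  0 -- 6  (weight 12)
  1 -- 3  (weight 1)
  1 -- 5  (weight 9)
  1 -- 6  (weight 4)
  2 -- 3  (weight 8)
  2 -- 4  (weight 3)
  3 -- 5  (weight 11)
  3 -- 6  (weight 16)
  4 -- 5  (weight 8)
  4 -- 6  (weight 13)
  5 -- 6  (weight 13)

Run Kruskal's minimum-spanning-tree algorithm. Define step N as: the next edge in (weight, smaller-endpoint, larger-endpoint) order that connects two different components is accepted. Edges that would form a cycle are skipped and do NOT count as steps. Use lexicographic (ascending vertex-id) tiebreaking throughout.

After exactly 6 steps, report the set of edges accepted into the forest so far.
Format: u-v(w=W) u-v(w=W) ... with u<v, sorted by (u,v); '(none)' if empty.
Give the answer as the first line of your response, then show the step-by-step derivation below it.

0-1(w=2) 0-2(w=2) 0-5(w=1) 1-3(w=1) 1-6(w=4) 2-4(w=3)

step 1: add edge 0-5 (w=1); MST = {0-5(w=1)}
step 2: add edge 1-3 (w=1); MST = {0-5(w=1) 1-3(w=1)}
step 3: add edge 0-1 (w=2); MST = {0-1(w=2) 0-5(w=1) 1-3(w=1)}
step 4: add edge 0-2 (w=2); MST = {0-1(w=2) 0-2(w=2) 0-5(w=1) 1-3(w=1)}
step 5: add edge 2-4 (w=3); MST = {0-1(w=2) 0-2(w=2) 0-5(w=1) 1-3(w=1) 2-4(w=3)}
step 6: add edge 1-6 (w=4); MST = {0-1(w=2) 0-2(w=2) 0-5(w=1) 1-3(w=1) 1-6(w=4) 2-4(w=3)}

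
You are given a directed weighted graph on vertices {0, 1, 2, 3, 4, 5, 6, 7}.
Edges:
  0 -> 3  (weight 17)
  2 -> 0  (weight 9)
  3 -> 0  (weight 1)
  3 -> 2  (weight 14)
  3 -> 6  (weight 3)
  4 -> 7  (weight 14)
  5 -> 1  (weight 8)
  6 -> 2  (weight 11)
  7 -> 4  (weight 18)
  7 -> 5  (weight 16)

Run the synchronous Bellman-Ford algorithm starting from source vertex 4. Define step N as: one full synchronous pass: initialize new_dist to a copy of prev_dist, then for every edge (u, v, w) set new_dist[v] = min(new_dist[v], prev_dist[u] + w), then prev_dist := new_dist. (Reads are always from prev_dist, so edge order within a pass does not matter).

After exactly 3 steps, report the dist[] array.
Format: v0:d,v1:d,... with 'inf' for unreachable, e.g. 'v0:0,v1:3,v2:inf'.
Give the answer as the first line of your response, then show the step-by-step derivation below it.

v0:inf,v1:38,v2:inf,v3:inf,v4:0,v5:30,v6:inf,v7:14

step 1: dist = v0:inf,v1:inf,v2:inf,v3:inf,v4:0,v5:inf,v6:inf,v7:14
step 2: dist = v0:inf,v1:inf,v2:inf,v3:inf,v4:0,v5:30,v6:inf,v7:14
step 3: dist = v0:inf,v1:38,v2:inf,v3:inf,v4:0,v5:30,v6:inf,v7:14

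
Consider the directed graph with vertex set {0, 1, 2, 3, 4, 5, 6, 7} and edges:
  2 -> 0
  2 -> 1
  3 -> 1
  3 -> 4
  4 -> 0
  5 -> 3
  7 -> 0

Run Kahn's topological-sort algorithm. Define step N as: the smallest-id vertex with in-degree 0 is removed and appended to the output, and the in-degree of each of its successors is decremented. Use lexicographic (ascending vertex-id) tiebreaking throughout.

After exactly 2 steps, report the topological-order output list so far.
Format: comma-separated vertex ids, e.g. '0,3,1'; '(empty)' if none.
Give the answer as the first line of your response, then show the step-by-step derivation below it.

2,5

step 1: output 2; order=[2]; indeg=(2,1,0,1,1,0,0,0)
step 2: output 5; order=[2,5]; indeg=(2,1,0,0,1,0,0,0)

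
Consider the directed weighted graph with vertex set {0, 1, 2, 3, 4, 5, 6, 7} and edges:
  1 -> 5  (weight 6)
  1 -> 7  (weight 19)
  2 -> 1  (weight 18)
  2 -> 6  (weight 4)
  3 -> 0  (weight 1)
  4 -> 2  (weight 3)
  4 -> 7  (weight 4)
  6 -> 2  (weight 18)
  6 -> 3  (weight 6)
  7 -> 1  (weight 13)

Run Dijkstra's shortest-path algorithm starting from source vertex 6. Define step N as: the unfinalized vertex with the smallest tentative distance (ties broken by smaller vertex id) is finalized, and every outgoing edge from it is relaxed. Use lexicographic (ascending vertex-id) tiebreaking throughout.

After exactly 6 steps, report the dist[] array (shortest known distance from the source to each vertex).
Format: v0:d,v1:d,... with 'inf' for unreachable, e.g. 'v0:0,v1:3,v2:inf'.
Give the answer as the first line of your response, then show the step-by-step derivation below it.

v0:7,v1:36,v2:18,v3:6,v4:inf,v5:42,v6:0,v7:55

step 1: dist = v0:inf,v1:inf,v2:18,v3:6,v4:inf,v5:inf,v6:0,v7:inf
step 2: dist = v0:7,v1:inf,v2:18,v3:6,v4:inf,v5:inf,v6:0,v7:inf
step 3: dist = v0:7,v1:inf,v2:18,v3:6,v4:inf,v5:inf,v6:0,v7:inf
step 4: dist = v0:7,v1:36,v2:18,v3:6,v4:inf,v5:inf,v6:0,v7:inf
step 5: dist = v0:7,v1:36,v2:18,v3:6,v4:inf,v5:42,v6:0,v7:55
step 6: dist = v0:7,v1:36,v2:18,v3:6,v4:inf,v5:42,v6:0,v7:55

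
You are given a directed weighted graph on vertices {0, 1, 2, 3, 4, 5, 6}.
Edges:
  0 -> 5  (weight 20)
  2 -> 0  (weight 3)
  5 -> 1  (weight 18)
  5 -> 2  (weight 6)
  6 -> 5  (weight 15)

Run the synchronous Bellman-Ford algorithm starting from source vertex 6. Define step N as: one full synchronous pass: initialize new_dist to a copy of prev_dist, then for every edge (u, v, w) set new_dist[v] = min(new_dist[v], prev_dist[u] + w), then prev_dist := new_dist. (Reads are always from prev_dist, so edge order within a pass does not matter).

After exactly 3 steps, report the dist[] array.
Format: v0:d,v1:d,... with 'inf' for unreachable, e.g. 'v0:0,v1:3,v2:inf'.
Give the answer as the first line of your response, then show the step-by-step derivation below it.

v0:24,v1:33,v2:21,v3:inf,v4:inf,v5:15,v6:0

step 1: dist = v0:inf,v1:inf,v2:inf,v3:inf,v4:inf,v5:15,v6:0
step 2: dist = v0:inf,v1:33,v2:21,v3:inf,v4:inf,v5:15,v6:0
step 3: dist = v0:24,v1:33,v2:21,v3:inf,v4:inf,v5:15,v6:0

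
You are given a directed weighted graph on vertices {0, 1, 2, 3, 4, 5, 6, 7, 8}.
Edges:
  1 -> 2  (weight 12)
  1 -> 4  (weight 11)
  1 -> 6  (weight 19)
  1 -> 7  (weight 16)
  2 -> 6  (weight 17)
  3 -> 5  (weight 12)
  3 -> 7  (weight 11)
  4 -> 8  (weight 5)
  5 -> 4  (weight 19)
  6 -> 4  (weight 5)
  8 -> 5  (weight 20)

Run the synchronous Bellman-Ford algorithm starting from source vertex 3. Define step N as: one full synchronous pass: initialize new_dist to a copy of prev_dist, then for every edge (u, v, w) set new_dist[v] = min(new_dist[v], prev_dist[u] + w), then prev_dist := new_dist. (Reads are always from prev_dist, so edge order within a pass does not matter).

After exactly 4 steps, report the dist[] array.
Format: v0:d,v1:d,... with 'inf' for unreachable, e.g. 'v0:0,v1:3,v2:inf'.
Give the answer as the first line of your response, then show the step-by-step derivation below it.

v0:inf,v1:inf,v2:inf,v3:0,v4:31,v5:12,v6:inf,v7:11,v8:36

step 1: dist = v0:inf,v1:inf,v2:inf,v3:0,v4:inf,v5:12,v6:inf,v7:11,v8:inf
step 2: dist = v0:inf,v1:inf,v2:inf,v3:0,v4:31,v5:12,v6:inf,v7:11,v8:inf
step 3: dist = v0:inf,v1:inf,v2:inf,v3:0,v4:31,v5:12,v6:inf,v7:11,v8:36
step 4: dist = v0:inf,v1:inf,v2:inf,v3:0,v4:31,v5:12,v6:inf,v7:11,v8:36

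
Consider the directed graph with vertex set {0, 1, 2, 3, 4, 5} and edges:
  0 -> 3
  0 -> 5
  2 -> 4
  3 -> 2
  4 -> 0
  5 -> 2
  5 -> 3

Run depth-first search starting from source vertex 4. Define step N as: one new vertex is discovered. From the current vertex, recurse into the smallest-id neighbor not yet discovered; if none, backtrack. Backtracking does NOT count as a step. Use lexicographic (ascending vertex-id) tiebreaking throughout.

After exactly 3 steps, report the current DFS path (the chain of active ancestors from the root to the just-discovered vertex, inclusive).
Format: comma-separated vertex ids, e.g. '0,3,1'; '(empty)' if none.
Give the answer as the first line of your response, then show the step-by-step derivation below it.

4,0,3

step 1: discover 4; path=4; order=4
step 2: discover 0; path=4>0; order=4,0
step 3: discover 3; path=4>0>3; order=4,0,3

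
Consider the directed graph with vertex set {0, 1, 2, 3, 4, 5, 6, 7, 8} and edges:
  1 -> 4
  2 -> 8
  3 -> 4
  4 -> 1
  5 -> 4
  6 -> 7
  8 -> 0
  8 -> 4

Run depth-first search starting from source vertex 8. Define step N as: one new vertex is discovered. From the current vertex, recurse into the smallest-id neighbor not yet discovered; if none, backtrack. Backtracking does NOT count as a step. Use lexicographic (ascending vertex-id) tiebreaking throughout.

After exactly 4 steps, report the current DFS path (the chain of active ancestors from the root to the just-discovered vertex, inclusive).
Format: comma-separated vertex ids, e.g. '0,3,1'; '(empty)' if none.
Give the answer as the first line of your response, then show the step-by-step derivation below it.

8,4,1

step 1: discover 8; path=8; order=8
step 2: discover 0; path=8>0; order=8,0
step 3: discover 4; path=8>4; order=8,0,4
step 4: discover 1; path=8>4>1; order=8,0,4,1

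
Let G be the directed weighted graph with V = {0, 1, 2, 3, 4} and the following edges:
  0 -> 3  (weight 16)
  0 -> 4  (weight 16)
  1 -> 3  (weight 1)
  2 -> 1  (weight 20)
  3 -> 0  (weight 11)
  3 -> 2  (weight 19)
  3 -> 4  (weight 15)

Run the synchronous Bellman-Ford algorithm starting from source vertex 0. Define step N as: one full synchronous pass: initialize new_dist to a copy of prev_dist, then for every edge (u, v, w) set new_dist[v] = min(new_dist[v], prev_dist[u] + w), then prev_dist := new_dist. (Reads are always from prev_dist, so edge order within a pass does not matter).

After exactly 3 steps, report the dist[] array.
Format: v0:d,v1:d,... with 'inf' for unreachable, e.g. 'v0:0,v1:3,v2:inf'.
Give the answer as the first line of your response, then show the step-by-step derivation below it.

v0:0,v1:55,v2:35,v3:16,v4:16

step 1: dist = v0:0,v1:inf,v2:inf,v3:16,v4:16
step 2: dist = v0:0,v1:inf,v2:35,v3:16,v4:16
step 3: dist = v0:0,v1:55,v2:35,v3:16,v4:16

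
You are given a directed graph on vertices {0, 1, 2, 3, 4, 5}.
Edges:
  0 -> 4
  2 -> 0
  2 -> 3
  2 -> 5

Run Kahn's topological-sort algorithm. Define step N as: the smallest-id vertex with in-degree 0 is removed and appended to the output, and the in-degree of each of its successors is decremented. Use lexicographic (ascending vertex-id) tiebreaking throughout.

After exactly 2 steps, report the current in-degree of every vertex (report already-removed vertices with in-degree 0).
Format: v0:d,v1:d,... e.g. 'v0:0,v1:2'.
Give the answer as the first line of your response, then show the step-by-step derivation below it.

v0:0,v1:0,v2:0,v3:0,v4:1,v5:0

step 1: output 1; order=[1]; indeg=(1,0,0,1,1,1)
step 2: output 2; order=[1,2]; indeg=(0,0,0,0,1,0)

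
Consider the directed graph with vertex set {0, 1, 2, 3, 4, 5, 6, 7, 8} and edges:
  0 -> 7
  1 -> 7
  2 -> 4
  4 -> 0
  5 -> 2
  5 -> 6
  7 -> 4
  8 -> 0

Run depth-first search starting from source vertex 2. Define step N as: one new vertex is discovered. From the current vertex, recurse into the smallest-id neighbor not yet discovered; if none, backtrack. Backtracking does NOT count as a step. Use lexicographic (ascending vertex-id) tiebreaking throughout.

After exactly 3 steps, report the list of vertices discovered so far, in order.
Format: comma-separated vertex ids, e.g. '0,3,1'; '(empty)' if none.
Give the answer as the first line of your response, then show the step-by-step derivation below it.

2,4,0

step 1: discover 2; path=2; order=2
step 2: discover 4; path=2>4; order=2,4
step 3: discover 0; path=2>4>0; order=2,4,0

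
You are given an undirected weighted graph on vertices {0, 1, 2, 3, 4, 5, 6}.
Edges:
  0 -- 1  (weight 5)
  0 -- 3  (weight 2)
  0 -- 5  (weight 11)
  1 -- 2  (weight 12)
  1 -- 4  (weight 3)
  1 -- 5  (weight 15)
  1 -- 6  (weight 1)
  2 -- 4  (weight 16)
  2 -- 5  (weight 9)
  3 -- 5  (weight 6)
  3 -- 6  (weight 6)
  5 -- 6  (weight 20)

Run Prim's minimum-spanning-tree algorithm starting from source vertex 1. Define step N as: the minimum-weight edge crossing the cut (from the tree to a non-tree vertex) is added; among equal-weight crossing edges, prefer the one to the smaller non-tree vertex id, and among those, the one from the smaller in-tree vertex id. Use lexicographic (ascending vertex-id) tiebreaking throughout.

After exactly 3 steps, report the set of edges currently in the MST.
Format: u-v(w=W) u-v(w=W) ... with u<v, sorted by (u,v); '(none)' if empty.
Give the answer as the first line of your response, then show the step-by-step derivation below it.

0-1(w=5) 1-4(w=3) 1-6(w=1)

step 1: add edge 1-6 (w=1); MST = {1-6(w=1)}
step 2: add edge 1-4 (w=3); MST = {1-4(w=3) 1-6(w=1)}
step 3: add edge 0-1 (w=5); MST = {0-1(w=5) 1-4(w=3) 1-6(w=1)}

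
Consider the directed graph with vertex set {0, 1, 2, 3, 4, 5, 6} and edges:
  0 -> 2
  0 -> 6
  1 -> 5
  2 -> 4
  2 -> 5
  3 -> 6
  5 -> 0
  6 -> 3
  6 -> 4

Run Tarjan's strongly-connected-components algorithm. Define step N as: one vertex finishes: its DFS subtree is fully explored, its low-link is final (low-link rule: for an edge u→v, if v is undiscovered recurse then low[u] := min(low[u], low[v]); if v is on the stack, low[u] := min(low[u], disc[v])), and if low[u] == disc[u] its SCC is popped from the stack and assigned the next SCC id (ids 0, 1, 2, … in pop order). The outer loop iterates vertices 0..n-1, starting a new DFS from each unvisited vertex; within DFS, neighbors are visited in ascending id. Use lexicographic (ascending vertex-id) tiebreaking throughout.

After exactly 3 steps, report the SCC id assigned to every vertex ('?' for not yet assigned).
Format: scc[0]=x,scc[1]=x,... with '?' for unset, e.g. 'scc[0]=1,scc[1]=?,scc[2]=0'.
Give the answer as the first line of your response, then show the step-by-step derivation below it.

scc[0]=?,scc[1]=?,scc[2]=?,scc[3]=?,scc[4]=0,scc[5]=?,scc[6]=?

step 1: low=(low[0]=0,low[1]=?,low[2]=1,low[3]=?,low[4]=2,low[5]=?,low[6]=?); scc=(scc[0]=?,scc[1]=?,scc[2]=?,scc[3]=?,scc[4]=0,scc[5]=?,scc[6]=?)
step 2: low=(low[0]=0,low[1]=?,low[2]=1,low[3]=?,low[4]=2,low[5]=0,low[6]=?); scc=(scc[0]=?,scc[1]=?,scc[2]=?,scc[3]=?,scc[4]=0,scc[5]=?,scc[6]=?)
step 3: low=(low[0]=0,low[1]=?,low[2]=0,low[3]=?,low[4]=2,low[5]=0,low[6]=?); scc=(scc[0]=?,scc[1]=?,scc[2]=?,scc[3]=?,scc[4]=0,scc[5]=?,scc[6]=?)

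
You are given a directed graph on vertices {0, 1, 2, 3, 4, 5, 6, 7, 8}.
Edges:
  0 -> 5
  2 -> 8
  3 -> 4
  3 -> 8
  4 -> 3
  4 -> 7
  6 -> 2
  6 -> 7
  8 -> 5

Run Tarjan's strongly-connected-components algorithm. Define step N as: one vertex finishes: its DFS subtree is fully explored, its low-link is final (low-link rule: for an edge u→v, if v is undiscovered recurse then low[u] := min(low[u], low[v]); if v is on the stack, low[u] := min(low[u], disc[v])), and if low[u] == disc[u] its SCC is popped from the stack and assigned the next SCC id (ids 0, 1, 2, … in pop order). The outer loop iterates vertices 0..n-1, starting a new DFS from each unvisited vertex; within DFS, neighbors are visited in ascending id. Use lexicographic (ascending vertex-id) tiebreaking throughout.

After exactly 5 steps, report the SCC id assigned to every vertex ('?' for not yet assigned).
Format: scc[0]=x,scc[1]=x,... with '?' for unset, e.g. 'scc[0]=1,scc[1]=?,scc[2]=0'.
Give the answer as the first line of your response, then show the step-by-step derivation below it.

scc[0]=1,scc[1]=2,scc[2]=4,scc[3]=?,scc[4]=?,scc[5]=0,scc[6]=?,scc[7]=?,scc[8]=3

step 1: low=(low[0]=0,low[1]=?,low[2]=?,low[3]=?,low[4]=?,low[5]=1,low[6]=?,low[7]=?,low[8]=?); scc=(scc[0]=?,scc[1]=?,scc[2]=?,scc[3]=?,scc[4]=?,scc[5]=0,scc[6]=?,scc[7]=?,scc[8]=?)
step 2: low=(low[0]=0,low[1]=?,low[2]=?,low[3]=?,low[4]=?,low[5]=1,low[6]=?,low[7]=?,low[8]=?); scc=(scc[0]=1,scc[1]=?,scc[2]=?,scc[3]=?,scc[4]=?,scc[5]=0,scc[6]=?,scc[7]=?,scc[8]=?)
step 3: low=(low[0]=0,low[1]=2,low[2]=?,low[3]=?,low[4]=?,low[5]=1,low[6]=?,low[7]=?,low[8]=?); scc=(scc[0]=1,scc[1]=2,scc[2]=?,scc[3]=?,scc[4]=?,scc[5]=0,scc[6]=?,scc[7]=?,scc[8]=?)
step 4: low=(low[0]=0,low[1]=2,low[2]=3,low[3]=?,low[4]=?,low[5]=1,low[6]=?,low[7]=?,low[8]=4); scc=(scc[0]=1,scc[1]=2,scc[2]=?,scc[3]=?,scc[4]=?,scc[5]=0,scc[6]=?,scc[7]=?,scc[8]=3)
step 5: low=(low[0]=0,low[1]=2,low[2]=3,low[3]=?,low[4]=?,low[5]=1,low[6]=?,low[7]=?,low[8]=4); scc=(scc[0]=1,scc[1]=2,scc[2]=4,scc[3]=?,scc[4]=?,scc[5]=0,scc[6]=?,scc[7]=?,scc[8]=3)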